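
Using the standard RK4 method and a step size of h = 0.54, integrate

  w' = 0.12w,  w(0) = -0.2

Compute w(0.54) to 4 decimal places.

-0.2134

RK4: k1 = f(s_n, w_n); k2 = f(s_n + h/2, w_n + (h/2)·k1); k3 = f(s_n + h/2, w_n + (h/2)·k2); k4 = f(s_n + h, w_n + h·k3); w_{n+1} = w_n + (h/6)·(k1 + 2k2 + 2k3 + k4).
s=0.000000, w=-0.200000:
  k1 = f(0.000000, -0.200000) = -0.024000
  k2 = f(0.270000, -0.206480) = -0.024778
  k3 = f(0.270000, -0.206690) = -0.024803
  k4 = f(0.540000, -0.213394) = -0.025607
  w ← -0.200000 + (0.54/6)·(k1 + 2k2 + 2k3 + k4) = -0.213389
w(0.54) ≈ -0.2134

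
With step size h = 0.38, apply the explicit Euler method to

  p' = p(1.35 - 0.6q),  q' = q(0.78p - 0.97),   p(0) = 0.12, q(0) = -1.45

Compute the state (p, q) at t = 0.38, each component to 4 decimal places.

Euler on (p,q): p_{n+1} = p_n + h·p', q_{n+1} = q_n + h·q'.
0.000000: (0.120000, -1.450000); f=(0.266400, 1.270780) → (0.221232, -0.967104)
(p(0.38), q(0.38)) ≈ (0.2212, -0.9671)

0.2212, -0.9671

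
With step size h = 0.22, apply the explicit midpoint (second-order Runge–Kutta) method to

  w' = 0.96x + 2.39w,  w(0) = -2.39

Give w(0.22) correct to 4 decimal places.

Midpoint: k1 = f(x_n, w_n); k2 = f(x_n + h/2, w_n + (h/2)·k1); w_{n+1} = w_n + h·k2.
x=0.000000, w=-2.390000:
  k1 = f(0.000000, -2.390000) = -5.712100
  k2 = f(0.110000, -3.018331) = -7.108211
  w ← -2.390000 + 0.22·(-7.108211) = -3.953806
w(0.22) ≈ -3.9538

-3.9538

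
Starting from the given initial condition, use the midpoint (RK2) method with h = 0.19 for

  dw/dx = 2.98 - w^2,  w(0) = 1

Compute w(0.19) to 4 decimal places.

1.2980

Midpoint: k1 = f(x_n, w_n); k2 = f(x_n + h/2, w_n + (h/2)·k1); w_{n+1} = w_n + h·k2.
x=0.000000, w=1.000000:
  k1 = f(0.000000, 1.000000) = 1.980000
  k2 = f(0.095000, 1.188100) = 1.568418
  w ← 1.000000 + 0.19·1.568418 = 1.297999
w(0.19) ≈ 1.2980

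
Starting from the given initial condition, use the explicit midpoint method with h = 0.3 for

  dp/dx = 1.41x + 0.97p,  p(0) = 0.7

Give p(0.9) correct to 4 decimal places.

2.4047

Midpoint: k1 = f(x_n, p_n); k2 = f(x_n + h/2, p_n + (h/2)·k1); p_{n+1} = p_n + h·k2.
x=0.000000, p=0.700000:
  k1 = f(0.000000, 0.700000) = 0.679000
  k2 = f(0.150000, 0.801850) = 0.989294
  p ← 0.700000 + 0.3·0.989294 = 0.996788
x=0.300000, p=0.996788:
  k1 = f(0.300000, 0.996788) = 1.389885
  k2 = f(0.450000, 1.205271) = 1.803613
  p ← 0.996788 + 0.3·1.803613 = 1.537872
x=0.600000, p=1.537872:
  k1 = f(0.600000, 1.537872) = 2.337736
  k2 = f(0.750000, 1.888533) = 2.889377
  p ← 1.537872 + 0.3·2.889377 = 2.404685
p(0.9) ≈ 2.4047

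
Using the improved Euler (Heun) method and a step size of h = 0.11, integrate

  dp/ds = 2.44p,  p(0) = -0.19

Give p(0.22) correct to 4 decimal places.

-0.3233

Heun: k1 = f(s_n, p_n); k2 = f(s_n + h, p_n + h·k1); p_{n+1} = p_n + (h/2)·(k1 + k2).
s=0.000000, p=-0.190000:
  k1 = f(0.000000, -0.190000) = -0.463600
  k2 = f(0.110000, -0.240996) = -0.588030
  p ← -0.190000 + (0.11/2)·(-0.463600 + (-0.588030)) = -0.247840
s=0.110000, p=-0.247840:
  k1 = f(0.110000, -0.247840) = -0.604729
  k2 = f(0.220000, -0.314360) = -0.767038
  p ← -0.247840 + (0.11/2)·(-0.604729 + (-0.767038)) = -0.323287
p(0.22) ≈ -0.3233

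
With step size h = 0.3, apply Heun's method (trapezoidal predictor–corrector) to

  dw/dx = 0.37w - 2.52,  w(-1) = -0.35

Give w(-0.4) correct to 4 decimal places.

Heun: k1 = f(x_n, w_n); k2 = f(x_n + h, w_n + h·k1); w_{n+1} = w_n + (h/2)·(k1 + k2).
x=-1.000000, w=-0.350000:
  k1 = f(-1.000000, -0.350000) = -2.649500
  k2 = f(-0.700000, -1.144850) = -2.943595
  w ← -0.350000 + (0.3/2)·(-2.649500 + (-2.943595)) = -1.188964
x=-0.700000, w=-1.188964:
  k1 = f(-0.700000, -1.188964) = -2.959917
  k2 = f(-0.400000, -2.076939) = -3.288468
  w ← -1.188964 + (0.3/2)·(-2.959917 + (-3.288468)) = -2.126222
w(-0.4) ≈ -2.1262

-2.1262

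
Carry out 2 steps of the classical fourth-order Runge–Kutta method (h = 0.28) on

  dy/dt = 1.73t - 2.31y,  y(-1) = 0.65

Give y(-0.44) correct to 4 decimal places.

RK4: k1 = f(t_n, y_n); k2 = f(t_n + h/2, y_n + (h/2)·k1); k3 = f(t_n + h/2, y_n + (h/2)·k2); k4 = f(t_n + h, y_n + h·k3); y_{n+1} = y_n + (h/6)·(k1 + 2k2 + 2k3 + k4).
t=-1.000000, y=0.650000:
  k1 = f(-1.000000, 0.650000) = -3.231500
  k2 = f(-0.860000, 0.197590) = -1.944233
  k3 = f(-0.860000, 0.377807) = -2.360535
  k4 = f(-0.720000, -0.010950) = -1.220306
  y ← 0.650000 + (0.28/6)·(k1 + 2k2 + 2k3 + k4) = 0.040471
t=-0.720000, y=0.040471:
  k1 = f(-0.720000, 0.040471) = -1.339087
  k2 = f(-0.580000, -0.147002) = -0.663826
  k3 = f(-0.580000, -0.052465) = -0.882206
  k4 = f(-0.440000, -0.206547) = -0.284077
  y ← 0.040471 + (0.28/6)·(k1 + 2k2 + 2k3 + k4) = -0.179573
y(-0.44) ≈ -0.1796

-0.1796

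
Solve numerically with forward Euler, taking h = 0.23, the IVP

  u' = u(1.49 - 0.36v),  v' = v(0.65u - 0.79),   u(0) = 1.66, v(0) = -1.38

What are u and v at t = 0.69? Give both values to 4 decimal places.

5.2653, -2.3405

Euler on (u,v): u_{n+1} = u_n + h·u', v_{n+1} = v_n + h·v'.
0.000000: (1.660000, -1.380000); f=(3.298088, -0.398820) → (2.418560, -1.471729)
0.230000: (2.418560, -1.471729); f=(4.885062, -1.150986) → (3.542124, -1.736455)
0.460000: (3.542124, -1.736455); f=(7.492032, -2.626182) → (5.265292, -2.340477)
(u(0.69), v(0.69)) ≈ (5.2653, -2.3405)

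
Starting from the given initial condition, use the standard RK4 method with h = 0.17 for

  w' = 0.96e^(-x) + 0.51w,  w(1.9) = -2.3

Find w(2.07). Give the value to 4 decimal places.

RK4: k1 = f(x_n, w_n); k2 = f(x_n + h/2, w_n + (h/2)·k1); k3 = f(x_n + h/2, w_n + (h/2)·k2); k4 = f(x_n + h, w_n + h·k3); w_{n+1} = w_n + (h/6)·(k1 + 2k2 + 2k3 + k4).
x=1.900000, w=-2.300000:
  k1 = f(1.900000, -2.300000) = -1.029414
  k2 = f(1.985000, -2.387500) = -1.085740
  k3 = f(1.985000, -2.392288) = -1.088181
  k4 = f(2.070000, -2.484991) = -1.146207
  w ← -2.300000 + (0.17/6)·(k1 + 2k2 + 2k3 + k4) = -2.484831
w(2.07) ≈ -2.4848

-2.4848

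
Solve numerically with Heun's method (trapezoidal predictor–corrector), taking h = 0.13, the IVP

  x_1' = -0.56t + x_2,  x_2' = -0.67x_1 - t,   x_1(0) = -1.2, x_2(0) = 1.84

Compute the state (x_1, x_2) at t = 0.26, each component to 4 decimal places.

-0.7183, 1.9733

Heun on (x_1,x_2): k1 = f(t_n, state_n); k2 = f(t_n + h, state_n + h·k1); state_{n+1} = state_n + (h/2)·(k1 + k2).
0.000000: (-1.200000, 1.840000)
  k1 = (1.840000, 0.804000)
  predictor → (-0.960800, 1.944520)
  k2 = (1.871720, 0.513736)
  → (-0.958738, 1.925653)
0.130000: (-0.958738, 1.925653)
  k1 = (1.852853, 0.512355)
  predictor → (-0.717867, 1.992259)
  k2 = (1.846659, 0.220971)
  → (-0.718270, 1.973319)
(x_1(0.26), x_2(0.26)) ≈ (-0.7183, 1.9733)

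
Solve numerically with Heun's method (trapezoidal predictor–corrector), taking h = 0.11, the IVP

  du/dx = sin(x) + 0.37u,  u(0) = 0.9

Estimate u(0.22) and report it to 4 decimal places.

1.0009

Heun: k1 = f(x_n, u_n); k2 = f(x_n + h, u_n + h·k1); u_{n+1} = u_n + (h/2)·(k1 + k2).
x=0.000000, u=0.900000:
  k1 = f(0.000000, 0.900000) = 0.333000
  k2 = f(0.110000, 0.936630) = 0.456331
  u ← 0.900000 + (0.11/2)·(0.333000 + 0.456331) = 0.943413
x=0.110000, u=0.943413:
  k1 = f(0.110000, 0.943413) = 0.458841
  k2 = f(0.220000, 0.993886) = 0.585967
  u ← 0.943413 + (0.11/2)·(0.458841 + 0.585967) = 1.000878
u(0.22) ≈ 1.0009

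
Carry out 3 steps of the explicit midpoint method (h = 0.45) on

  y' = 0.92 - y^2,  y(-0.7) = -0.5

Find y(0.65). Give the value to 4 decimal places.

Midpoint: k1 = f(x_n, y_n); k2 = f(x_n + h/2, y_n + (h/2)·k1); y_{n+1} = y_n + h·k2.
x=-0.700000, y=-0.500000:
  k1 = f(-0.700000, -0.500000) = 0.670000
  k2 = f(-0.475000, -0.349250) = 0.798024
  y ← -0.500000 + 0.45·0.798024 = -0.140889
x=-0.250000, y=-0.140889:
  k1 = f(-0.250000, -0.140889) = 0.900150
  k2 = f(-0.025000, 0.061645) = 0.916200
  y ← -0.140889 + 0.45·0.916200 = 0.271401
x=0.200000, y=0.271401:
  k1 = f(0.200000, 0.271401) = 0.846342
  k2 = f(0.425000, 0.461828) = 0.706715
  y ← 0.271401 + 0.45·0.706715 = 0.589423
y(0.65) ≈ 0.5894

0.5894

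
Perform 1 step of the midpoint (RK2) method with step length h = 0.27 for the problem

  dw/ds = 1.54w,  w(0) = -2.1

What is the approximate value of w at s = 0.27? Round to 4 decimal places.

-3.1547

Midpoint: k1 = f(s_n, w_n); k2 = f(s_n + h/2, w_n + (h/2)·k1); w_{n+1} = w_n + h·k2.
s=0.000000, w=-2.100000:
  k1 = f(0.000000, -2.100000) = -3.234000
  k2 = f(0.135000, -2.536590) = -3.906349
  w ← -2.100000 + 0.27·(-3.906349) = -3.154714
w(0.27) ≈ -3.1547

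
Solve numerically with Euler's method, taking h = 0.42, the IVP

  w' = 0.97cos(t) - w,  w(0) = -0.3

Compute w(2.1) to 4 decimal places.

0.2183

Euler: w_{n+1} = w_n + h·f(t_n, w_n).
t=0.000000, w=-0.300000: f=1.270000 → w ← -0.300000 + 0.42·1.270000 = 0.233400
t=0.420000, w=0.233400: f=0.652296 → w ← 0.233400 + 0.42·0.652296 = 0.507364
t=0.840000, w=0.507364: f=0.140075 → w ← 0.507364 + 0.42·0.140075 = 0.566196
t=1.260000, w=0.566196: f=-0.269553 → w ← 0.566196 + 0.42·(-0.269553) = 0.452983
t=1.680000, w=0.452983: f=-0.558700 → w ← 0.452983 + 0.42·(-0.558700) = 0.218329
w(2.1) ≈ 0.2183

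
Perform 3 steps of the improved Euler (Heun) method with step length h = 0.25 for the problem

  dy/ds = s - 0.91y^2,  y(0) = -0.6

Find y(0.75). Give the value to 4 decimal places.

Heun: k1 = f(s_n, y_n); k2 = f(s_n + h, y_n + h·k1); y_{n+1} = y_n + (h/2)·(k1 + k2).
s=0.000000, y=-0.600000:
  k1 = f(0.000000, -0.600000) = -0.327600
  k2 = f(0.250000, -0.681900) = -0.173139
  y ← -0.600000 + (0.25/2)·(-0.327600 + (-0.173139)) = -0.662592
s=0.250000, y=-0.662592:
  k1 = f(0.250000, -0.662592) = -0.149516
  k2 = f(0.500000, -0.699971) = 0.054137
  y ← -0.662592 + (0.25/2)·(-0.149516 + 0.054137) = -0.674515
s=0.500000, y=-0.674515:
  k1 = f(0.500000, -0.674515) = 0.085977
  k2 = f(0.750000, -0.653021) = 0.361943
  y ← -0.674515 + (0.25/2)·(0.085977 + 0.361943) = -0.618525
y(0.75) ≈ -0.6185

-0.6185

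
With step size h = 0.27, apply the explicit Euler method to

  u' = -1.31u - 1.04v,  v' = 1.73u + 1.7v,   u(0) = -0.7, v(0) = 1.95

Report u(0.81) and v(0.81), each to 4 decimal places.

-1.7751, 4.0466

Euler on (u,v): u_{n+1} = u_n + h·u', v_{n+1} = v_n + h·v'.
0.000000: (-0.700000, 1.950000); f=(-1.111000, 2.104000) → (-0.999970, 2.518080)
0.270000: (-0.999970, 2.518080); f=(-1.308842, 2.550788) → (-1.353357, 3.206793)
0.540000: (-1.353357, 3.206793); f=(-1.562166, 3.110239) → (-1.775142, 4.046557)
(u(0.81), v(0.81)) ≈ (-1.7751, 4.0466)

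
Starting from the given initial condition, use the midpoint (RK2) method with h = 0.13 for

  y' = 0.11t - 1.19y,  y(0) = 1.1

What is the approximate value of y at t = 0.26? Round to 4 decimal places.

Midpoint: k1 = f(t_n, y_n); k2 = f(t_n + h/2, y_n + (h/2)·k1); y_{n+1} = y_n + h·k2.
t=0.000000, y=1.100000:
  k1 = f(0.000000, 1.100000) = -1.309000
  k2 = f(0.065000, 1.014915) = -1.200599
  y ← 1.100000 + 0.13·(-1.200599) = 0.943922
t=0.130000, y=0.943922:
  k1 = f(0.130000, 0.943922) = -1.108967
  k2 = f(0.195000, 0.871839) = -1.016039
  y ← 0.943922 + 0.13·(-1.016039) = 0.811837
y(0.26) ≈ 0.8118

0.8118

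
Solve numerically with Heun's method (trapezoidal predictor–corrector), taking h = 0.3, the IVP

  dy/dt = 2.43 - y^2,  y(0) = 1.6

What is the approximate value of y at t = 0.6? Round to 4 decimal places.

Heun: k1 = f(t_n, y_n); k2 = f(t_n + h, y_n + h·k1); y_{n+1} = y_n + (h/2)·(k1 + k2).
t=0.000000, y=1.600000:
  k1 = f(0.000000, 1.600000) = -0.130000
  k2 = f(0.300000, 1.561000) = -0.006721
  y ← 1.600000 + (0.3/2)·(-0.130000 + (-0.006721)) = 1.579492
t=0.300000, y=1.579492:
  k1 = f(0.300000, 1.579492) = -0.064795
  k2 = f(0.600000, 1.560053) = -0.003767
  y ← 1.579492 + (0.3/2)·(-0.064795 + (-0.003767)) = 1.569208
y(0.6) ≈ 1.5692

1.5692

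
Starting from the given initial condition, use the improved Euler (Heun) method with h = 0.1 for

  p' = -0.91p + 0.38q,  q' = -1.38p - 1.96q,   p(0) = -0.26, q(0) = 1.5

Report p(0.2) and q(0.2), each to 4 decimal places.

-0.1300, 1.0575

Heun on (p,q): k1 = f(t_n, state_n); k2 = f(t_n + h, state_n + h·k1); state_{n+1} = state_n + (h/2)·(k1 + k2).
0.000000: (-0.260000, 1.500000)
  k1 = (0.806600, -2.581200)
  predictor → (-0.179340, 1.241880)
  k2 = (0.635114, -2.186596)
  → (-0.187914, 1.261610)
0.100000: (-0.187914, 1.261610)
  k1 = (0.650414, -2.213434)
  predictor → (-0.122873, 1.040267)
  k2 = (0.507116, -1.869358)
  → (-0.130038, 1.057471)
(p(0.2), q(0.2)) ≈ (-0.1300, 1.0575)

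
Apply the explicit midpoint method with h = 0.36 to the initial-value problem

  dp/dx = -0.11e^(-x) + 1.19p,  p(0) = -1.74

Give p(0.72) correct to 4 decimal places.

-4.1131

Midpoint: k1 = f(x_n, p_n); k2 = f(x_n + h/2, p_n + (h/2)·k1); p_{n+1} = p_n + h·k2.
x=0.000000, p=-1.740000:
  k1 = f(0.000000, -1.740000) = -2.180600
  k2 = f(0.180000, -2.132508) = -2.629564
  p ← -1.740000 + 0.36·(-2.629564) = -2.686643
x=0.360000, p=-2.686643:
  k1 = f(0.360000, -2.686643) = -3.273850
  k2 = f(0.540000, -3.275936) = -3.962466
  p ← -2.686643 + 0.36·(-3.962466) = -4.113131
p(0.72) ≈ -4.1131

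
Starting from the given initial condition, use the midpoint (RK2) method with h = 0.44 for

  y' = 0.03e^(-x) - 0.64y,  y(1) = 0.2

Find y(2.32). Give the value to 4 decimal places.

0.0919

Midpoint: k1 = f(x_n, y_n); k2 = f(x_n + h/2, y_n + (h/2)·k1); y_{n+1} = y_n + h·k2.
x=1.000000, y=0.200000:
  k1 = f(1.000000, 0.200000) = -0.116964
  k2 = f(1.220000, 0.174268) = -0.102675
  y ← 0.200000 + 0.44·(-0.102675) = 0.154823
x=1.440000, y=0.154823:
  k1 = f(1.440000, 0.154823) = -0.091979
  k2 = f(1.660000, 0.134588) = -0.080432
  y ← 0.154823 + 0.44·(-0.080432) = 0.119433
x=1.880000, y=0.119433:
  k1 = f(1.880000, 0.119433) = -0.071859
  k2 = f(2.100000, 0.103624) = -0.062646
  y ← 0.119433 + 0.44·(-0.062646) = 0.091869
y(2.32) ≈ 0.0919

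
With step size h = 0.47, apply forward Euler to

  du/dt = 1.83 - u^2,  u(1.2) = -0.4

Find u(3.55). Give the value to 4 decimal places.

Euler: u_{n+1} = u_n + h·f(t_n, u_n).
t=1.200000, u=-0.400000: f=1.670000 → u ← -0.400000 + 0.47·1.670000 = 0.384900
t=1.670000, u=0.384900: f=1.681852 → u ← 0.384900 + 0.47·1.681852 = 1.175370
t=2.140000, u=1.175370: f=0.448504 → u ← 1.175370 + 0.47·0.448504 = 1.386167
t=2.610000, u=1.386167: f=-0.091460 → u ← 1.386167 + 0.47·(-0.091460) = 1.343181
t=3.080000, u=1.343181: f=0.025864 → u ← 1.343181 + 0.47·0.025864 = 1.355337
u(3.55) ≈ 1.3553

1.3553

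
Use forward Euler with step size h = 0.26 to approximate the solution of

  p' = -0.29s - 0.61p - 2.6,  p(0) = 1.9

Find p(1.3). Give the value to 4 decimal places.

-1.8309

Euler: p_{n+1} = p_n + h·f(s_n, p_n).
s=0.000000, p=1.900000: f=-3.759000 → p ← 1.900000 + 0.26·(-3.759000) = 0.922660
s=0.260000, p=0.922660: f=-3.238223 → p ← 0.922660 + 0.26·(-3.238223) = 0.080722
s=0.520000, p=0.080722: f=-2.800040 → p ← 0.080722 + 0.26·(-2.800040) = -0.647288
s=0.780000, p=-0.647288: f=-2.431354 → p ← -0.647288 + 0.26·(-2.431354) = -1.279440
s=1.040000, p=-1.279440: f=-2.121141 → p ← -1.279440 + 0.26·(-2.121141) = -1.830937
p(1.3) ≈ -1.8309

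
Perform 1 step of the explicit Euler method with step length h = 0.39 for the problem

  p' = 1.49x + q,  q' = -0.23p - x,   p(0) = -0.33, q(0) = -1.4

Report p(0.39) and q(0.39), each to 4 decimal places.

Euler on (p,q): p_{n+1} = p_n + h·p', q_{n+1} = q_n + h·q'.
0.000000: (-0.330000, -1.400000); f=(-1.400000, 0.075900) → (-0.876000, -1.370399)
(p(0.39), q(0.39)) ≈ (-0.8760, -1.3704)

-0.8760, -1.3704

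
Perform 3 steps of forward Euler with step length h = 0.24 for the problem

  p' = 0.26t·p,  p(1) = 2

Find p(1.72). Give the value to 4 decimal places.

2.5006

Euler: p_{n+1} = p_n + h·f(t_n, p_n).
t=1.000000, p=2.000000: f=0.520000 → p ← 2.000000 + 0.24·0.520000 = 2.124800
t=1.240000, p=2.124800: f=0.685036 → p ← 2.124800 + 0.24·0.685036 = 2.289209
t=1.480000, p=2.289209: f=0.880887 → p ← 2.289209 + 0.24·0.880887 = 2.500622
p(1.72) ≈ 2.5006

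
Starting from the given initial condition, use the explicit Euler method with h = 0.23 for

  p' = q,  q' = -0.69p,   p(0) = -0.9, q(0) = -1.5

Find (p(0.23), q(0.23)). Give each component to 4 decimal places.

-1.2450, -1.3572

Euler on (p,q): p_{n+1} = p_n + h·p', q_{n+1} = q_n + h·q'.
0.000000: (-0.900000, -1.500000); f=(-1.500000, 0.621000) → (-1.245000, -1.357170)
(p(0.23), q(0.23)) ≈ (-1.2450, -1.3572)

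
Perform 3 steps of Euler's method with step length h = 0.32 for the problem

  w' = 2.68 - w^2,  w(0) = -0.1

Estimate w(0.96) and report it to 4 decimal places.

1.6332

Euler: w_{n+1} = w_n + h·f(x_n, w_n).
x=0.000000, w=-0.100000: f=2.670000 → w ← -0.100000 + 0.32·2.670000 = 0.754400
x=0.320000, w=0.754400: f=2.110881 → w ← 0.754400 + 0.32·2.110881 = 1.429882
x=0.640000, w=1.429882: f=0.635438 → w ← 1.429882 + 0.32·0.635438 = 1.633222
w(0.96) ≈ 1.6332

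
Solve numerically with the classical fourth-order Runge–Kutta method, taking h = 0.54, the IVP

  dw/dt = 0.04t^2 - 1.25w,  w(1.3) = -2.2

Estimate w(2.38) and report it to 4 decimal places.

-0.4796

RK4: k1 = f(t_n, w_n); k2 = f(t_n + h/2, w_n + (h/2)·k1); k3 = f(t_n + h/2, w_n + (h/2)·k2); k4 = f(t_n + h, w_n + h·k3); w_{n+1} = w_n + (h/6)·(k1 + 2k2 + 2k3 + k4).
t=1.300000, w=-2.200000:
  k1 = f(1.300000, -2.200000) = 2.817600
  k2 = f(1.570000, -1.439248) = 1.897656
  k3 = f(1.570000, -1.687633) = 2.208137
  k4 = f(1.840000, -1.007606) = 1.394931
  w ← -2.200000 + (0.54/6)·(k1 + 2k2 + 2k3 + k4) = -1.081829
t=1.840000, w=-1.081829:
  k1 = f(1.840000, -1.081829) = 1.487711
  k2 = f(2.110000, -0.680148) = 1.028268
  k3 = f(2.110000, -0.804197) = 1.183330
  k4 = f(2.380000, -0.442831) = 0.780115
  w ← -1.081829 + (0.54/6)·(k1 + 2k2 + 2k3 + k4) = -0.479637
w(2.38) ≈ -0.4796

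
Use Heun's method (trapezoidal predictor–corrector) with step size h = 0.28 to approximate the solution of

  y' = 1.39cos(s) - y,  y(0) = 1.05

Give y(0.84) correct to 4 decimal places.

Heun: k1 = f(s_n, y_n); k2 = f(s_n + h, y_n + h·k1); y_{n+1} = y_n + (h/2)·(k1 + k2).
s=0.000000, y=1.050000:
  k1 = f(0.000000, 1.050000) = 0.340000
  k2 = f(0.280000, 1.145200) = 0.190667
  y ← 1.050000 + (0.28/2)·(0.340000 + 0.190667) = 1.124293
s=0.280000, y=1.124293:
  k1 = f(0.280000, 1.124293) = 0.211574
  k2 = f(0.560000, 1.183534) = -0.005849
  y ← 1.124293 + (0.28/2)·(0.211574 + (-0.005849)) = 1.153095
s=0.560000, y=1.153095:
  k1 = f(0.560000, 1.153095) = 0.024590
  k2 = f(0.840000, 1.159980) = -0.232207
  y ← 1.153095 + (0.28/2)·(0.024590 + (-0.232207)) = 1.124028
y(0.84) ≈ 1.1240

1.1240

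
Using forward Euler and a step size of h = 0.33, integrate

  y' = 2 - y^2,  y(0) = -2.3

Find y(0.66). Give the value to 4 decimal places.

-6.5085

Euler: y_{n+1} = y_n + h·f(t_n, y_n).
t=0.000000, y=-2.300000: f=-3.290000 → y ← -2.300000 + 0.33·(-3.290000) = -3.385700
t=0.330000, y=-3.385700: f=-9.462964 → y ← -3.385700 + 0.33·(-9.462964) = -6.508478
y(0.66) ≈ -6.5085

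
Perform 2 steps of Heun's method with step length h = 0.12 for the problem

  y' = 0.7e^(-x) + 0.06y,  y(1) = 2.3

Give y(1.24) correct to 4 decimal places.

Heun: k1 = f(x_n, y_n); k2 = f(x_n + h, y_n + h·k1); y_{n+1} = y_n + (h/2)·(k1 + k2).
x=1.000000, y=2.300000:
  k1 = f(1.000000, 2.300000) = 0.395516
  k2 = f(1.120000, 2.347462) = 0.369244
  y ← 2.300000 + (0.12/2)·(0.395516 + 0.369244) = 2.345886
x=1.120000, y=2.345886:
  k1 = f(1.120000, 2.345886) = 0.369149
  k2 = f(1.240000, 2.390183) = 0.345980
  y ← 2.345886 + (0.12/2)·(0.369149 + 0.345980) = 2.388793
y(1.24) ≈ 2.3888

2.3888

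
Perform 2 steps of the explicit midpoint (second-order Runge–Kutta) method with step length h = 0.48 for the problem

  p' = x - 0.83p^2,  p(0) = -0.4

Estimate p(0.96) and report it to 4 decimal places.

Midpoint: k1 = f(x_n, p_n); k2 = f(x_n + h/2, p_n + (h/2)·k1); p_{n+1} = p_n + h·k2.
x=0.000000, p=-0.400000:
  k1 = f(0.000000, -0.400000) = -0.132800
  k2 = f(0.240000, -0.431872) = 0.085194
  p ← -0.400000 + 0.48·0.085194 = -0.359107
x=0.480000, p=-0.359107:
  k1 = f(0.480000, -0.359107) = 0.372965
  k2 = f(0.720000, -0.269595) = 0.659674
  p ← -0.359107 + 0.48·0.659674 = -0.042463
p(0.96) ≈ -0.0425

-0.0425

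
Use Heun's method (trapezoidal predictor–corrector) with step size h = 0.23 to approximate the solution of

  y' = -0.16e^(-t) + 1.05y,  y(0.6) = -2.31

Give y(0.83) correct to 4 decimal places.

-2.9558

Heun: k1 = f(t_n, y_n); k2 = f(t_n + h, y_n + h·k1); y_{n+1} = y_n + (h/2)·(k1 + k2).
t=0.600000, y=-2.310000:
  k1 = f(0.600000, -2.310000) = -2.513310
  k2 = f(0.830000, -2.888061) = -3.102232
  y ← -2.310000 + (0.23/2)·(-2.513310 + (-3.102232)) = -2.955787
y(0.83) ≈ -2.9558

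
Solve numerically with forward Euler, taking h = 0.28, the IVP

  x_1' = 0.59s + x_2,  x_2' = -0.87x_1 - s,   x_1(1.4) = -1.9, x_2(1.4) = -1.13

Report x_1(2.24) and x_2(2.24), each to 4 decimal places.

Euler on (x_1,x_2): x_1_{n+1} = x_1_n + h·x_1', x_2_{n+1} = x_2_n + h·x_2'.
1.400000: (-1.900000, -1.130000); f=(-0.304000, 0.253000) → (-1.985120, -1.059160)
1.680000: (-1.985120, -1.059160); f=(-0.067960, 0.047054) → (-2.004149, -1.045985)
1.960000: (-2.004149, -1.045985); f=(0.110415, -0.216391) → (-1.973233, -1.106574)
(x_1(2.24), x_2(2.24)) ≈ (-1.9732, -1.1066)

-1.9732, -1.1066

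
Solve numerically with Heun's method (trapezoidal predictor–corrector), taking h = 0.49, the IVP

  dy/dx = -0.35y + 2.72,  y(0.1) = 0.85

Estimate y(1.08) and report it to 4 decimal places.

2.8503

Heun: k1 = f(x_n, y_n); k2 = f(x_n + h, y_n + h·k1); y_{n+1} = y_n + (h/2)·(k1 + k2).
x=0.100000, y=0.850000:
  k1 = f(0.100000, 0.850000) = 2.422500
  k2 = f(0.590000, 2.037025) = 2.007041
  y ← 0.850000 + (0.49/2)·(2.422500 + 2.007041) = 1.935238
x=0.590000, y=1.935238:
  k1 = f(0.590000, 1.935238) = 2.042667
  k2 = f(1.080000, 2.936144) = 1.692349
  y ← 1.935238 + (0.49/2)·(2.042667 + 1.692349) = 2.850317
y(1.08) ≈ 2.8503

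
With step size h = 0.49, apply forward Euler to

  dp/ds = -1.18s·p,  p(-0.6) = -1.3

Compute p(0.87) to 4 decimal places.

Euler: p_{n+1} = p_n + h·f(s_n, p_n).
s=-0.600000, p=-1.300000: f=-0.920400 → p ← -1.300000 + 0.49·(-0.920400) = -1.750996
s=-0.110000, p=-1.750996: f=-0.227279 → p ← -1.750996 + 0.49·(-0.227279) = -1.862363
s=0.380000, p=-1.862363: f=0.835084 → p ← -1.862363 + 0.49·0.835084 = -1.453172
p(0.87) ≈ -1.4532

-1.4532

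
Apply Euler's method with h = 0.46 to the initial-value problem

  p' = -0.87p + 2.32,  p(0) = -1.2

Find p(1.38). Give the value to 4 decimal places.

Euler: p_{n+1} = p_n + h·f(x_n, p_n).
x=0.000000, p=-1.200000: f=3.364000 → p ← -1.200000 + 0.46·3.364000 = 0.347440
x=0.460000, p=0.347440: f=2.017727 → p ← 0.347440 + 0.46·2.017727 = 1.275595
x=0.920000, p=1.275595: f=1.210233 → p ← 1.275595 + 0.46·1.210233 = 1.832302
p(1.38) ≈ 1.8323

1.8323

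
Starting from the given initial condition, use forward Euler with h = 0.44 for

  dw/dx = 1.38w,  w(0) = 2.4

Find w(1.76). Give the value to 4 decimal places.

Euler: w_{n+1} = w_n + h·f(x_n, w_n).
x=0.000000, w=2.400000: f=3.312000 → w ← 2.400000 + 0.44·3.312000 = 3.857280
x=0.440000, w=3.857280: f=5.323046 → w ← 3.857280 + 0.44·5.323046 = 6.199420
x=0.880000, w=6.199420: f=8.555200 → w ← 6.199420 + 0.44·8.555200 = 9.963708
x=1.320000, w=9.963708: f=13.749918 → w ← 9.963708 + 0.44·13.749918 = 16.013672
w(1.76) ≈ 16.0137

16.0137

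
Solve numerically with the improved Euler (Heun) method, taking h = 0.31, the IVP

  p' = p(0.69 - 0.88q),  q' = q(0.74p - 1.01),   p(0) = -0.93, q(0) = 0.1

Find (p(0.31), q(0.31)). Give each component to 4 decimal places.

-1.1277, 0.0603

Heun on (p,q): k1 = f(s_n, state_n); k2 = f(s_n + h, state_n + h·k1); state_{n+1} = state_n + (h/2)·(k1 + k2).
0.000000: (-0.930000, 0.100000)
  k1 = (-0.559860, -0.169820)
  predictor → (-1.103557, 0.047356)
  k2 = (-0.715465, -0.086502)
  → (-1.127675, 0.060270)
(p(0.31), q(0.31)) ≈ (-1.1277, 0.0603)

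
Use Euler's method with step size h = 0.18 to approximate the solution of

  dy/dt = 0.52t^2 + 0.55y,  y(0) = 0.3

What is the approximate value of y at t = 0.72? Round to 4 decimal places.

0.4819

Euler: y_{n+1} = y_n + h·f(t_n, y_n).
t=0.000000, y=0.300000: f=0.165000 → y ← 0.300000 + 0.18·0.165000 = 0.329700
t=0.180000, y=0.329700: f=0.198183 → y ← 0.329700 + 0.18·0.198183 = 0.365373
t=0.360000, y=0.365373: f=0.268347 → y ← 0.365373 + 0.18·0.268347 = 0.413675
t=0.540000, y=0.413675: f=0.379153 → y ← 0.413675 + 0.18·0.379153 = 0.481923
y(0.72) ≈ 0.4819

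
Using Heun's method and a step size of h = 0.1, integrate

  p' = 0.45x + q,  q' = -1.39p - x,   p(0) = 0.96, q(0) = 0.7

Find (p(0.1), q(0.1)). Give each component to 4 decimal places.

Heun on (p,q): k1 = f(x_n, state_n); k2 = f(x_n + h, state_n + h·k1); state_{n+1} = state_n + (h/2)·(k1 + k2).
0.000000: (0.960000, 0.700000)
  k1 = (0.700000, -1.334400)
  predictor → (1.030000, 0.566560)
  k2 = (0.611560, -1.531700)
  → (1.025578, 0.556695)
(p(0.1), q(0.1)) ≈ (1.0256, 0.5567)

1.0256, 0.5567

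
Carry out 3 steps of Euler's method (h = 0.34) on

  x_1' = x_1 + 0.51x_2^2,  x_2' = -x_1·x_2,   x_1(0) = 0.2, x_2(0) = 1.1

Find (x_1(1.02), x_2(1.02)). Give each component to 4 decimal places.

1.2300, 0.6185

Euler on (x_1,x_2): x_1_{n+1} = x_1_n + h·x_1', x_2_{n+1} = x_2_n + h·x_2'.
0.000000: (0.200000, 1.100000); f=(0.817100, -0.220000) → (0.477814, 1.025200)
0.340000: (0.477814, 1.025200); f=(1.013842, -0.489855) → (0.822520, 0.858649)
0.680000: (0.822520, 0.858649); f=(1.198532, -0.706256) → (1.230021, 0.618522)
(x_1(1.02), x_2(1.02)) ≈ (1.2300, 0.6185)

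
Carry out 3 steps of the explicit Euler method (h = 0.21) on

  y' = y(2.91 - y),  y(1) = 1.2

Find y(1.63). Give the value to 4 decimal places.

2.4344

Euler: y_{n+1} = y_n + h·f(x_n, y_n).
x=1.000000, y=1.200000: f=2.052000 → y ← 1.200000 + 0.21·2.052000 = 1.630920
x=1.210000, y=1.630920: f=2.086077 → y ← 1.630920 + 0.21·2.086077 = 2.068996
x=1.420000, y=2.068996: f=1.740034 → y ← 2.068996 + 0.21·1.740034 = 2.434403
y(1.63) ≈ 2.4344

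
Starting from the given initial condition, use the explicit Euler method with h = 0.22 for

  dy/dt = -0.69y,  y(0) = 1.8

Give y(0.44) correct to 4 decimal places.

Euler: y_{n+1} = y_n + h·f(t_n, y_n).
t=0.000000, y=1.800000: f=-1.242000 → y ← 1.800000 + 0.22·(-1.242000) = 1.526760
t=0.220000, y=1.526760: f=-1.053464 → y ← 1.526760 + 0.22·(-1.053464) = 1.294998
y(0.44) ≈ 1.2950

1.2950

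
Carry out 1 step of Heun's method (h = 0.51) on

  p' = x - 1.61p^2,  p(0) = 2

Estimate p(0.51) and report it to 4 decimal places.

-0.1894

Heun: k1 = f(x_n, p_n); k2 = f(x_n + h, p_n + h·k1); p_{n+1} = p_n + (h/2)·(k1 + k2).
x=0.000000, p=2.000000:
  k1 = f(0.000000, 2.000000) = -6.440000
  k2 = f(0.510000, -1.284400) = -2.145990
  p ← 2.000000 + (0.51/2)·(-6.440000 + (-2.145990)) = -0.189428
p(0.51) ≈ -0.1894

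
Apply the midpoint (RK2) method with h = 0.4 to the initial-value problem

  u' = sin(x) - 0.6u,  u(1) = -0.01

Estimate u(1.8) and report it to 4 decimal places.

0.6085

Midpoint: k1 = f(x_n, u_n); k2 = f(x_n + h/2, u_n + (h/2)·k1); u_{n+1} = u_n + h·k2.
x=1.000000, u=-0.010000:
  k1 = f(1.000000, -0.010000) = 0.847471
  k2 = f(1.200000, 0.159494) = 0.836343
  u ← -0.010000 + 0.4·0.836343 = 0.324537
x=1.400000, u=0.324537:
  k1 = f(1.400000, 0.324537) = 0.790728
  k2 = f(1.600000, 0.482683) = 0.709964
  u ← 0.324537 + 0.4·0.709964 = 0.608523
u(1.8) ≈ 0.6085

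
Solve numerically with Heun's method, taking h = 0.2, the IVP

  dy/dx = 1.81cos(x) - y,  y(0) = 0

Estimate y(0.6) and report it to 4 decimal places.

Heun: k1 = f(x_n, y_n); k2 = f(x_n + h, y_n + h·k1); y_{n+1} = y_n + (h/2)·(k1 + k2).
x=0.000000, y=0.000000:
  k1 = f(0.000000, 0.000000) = 1.810000
  k2 = f(0.200000, 0.362000) = 1.411921
  y ← 0.000000 + (0.2/2)·(1.810000 + 1.411921) = 0.322192
x=0.200000, y=0.322192:
  k1 = f(0.200000, 0.322192) = 1.451728
  k2 = f(0.400000, 0.612538) = 1.054583
  y ← 0.322192 + (0.2/2)·(1.451728 + 1.054583) = 0.572823
x=0.400000, y=0.572823:
  k1 = f(0.400000, 0.572823) = 1.094297
  k2 = f(0.600000, 0.791683) = 0.702175
  y ← 0.572823 + (0.2/2)·(1.094297 + 0.702175) = 0.752470
y(0.6) ≈ 0.7525

0.7525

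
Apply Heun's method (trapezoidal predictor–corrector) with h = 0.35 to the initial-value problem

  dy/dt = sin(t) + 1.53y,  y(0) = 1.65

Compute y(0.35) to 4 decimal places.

Heun: k1 = f(t_n, y_n); k2 = f(t_n + h, y_n + h·k1); y_{n+1} = y_n + (h/2)·(k1 + k2).
t=0.000000, y=1.650000:
  k1 = f(0.000000, 1.650000) = 2.524500
  k2 = f(0.350000, 2.533575) = 4.219268
  y ← 1.650000 + (0.35/2)·(2.524500 + 4.219268) = 2.830159
y(0.35) ≈ 2.8302

2.8302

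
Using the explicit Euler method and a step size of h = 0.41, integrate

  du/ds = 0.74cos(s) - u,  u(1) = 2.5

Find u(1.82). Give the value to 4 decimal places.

Euler: u_{n+1} = u_n + h·f(s_n, u_n).
s=1.000000, u=2.500000: f=-2.100176 → u ← 2.500000 + 0.41·(-2.100176) = 1.638928
s=1.410000, u=1.638928: f=-1.520451 → u ← 1.638928 + 0.41·(-1.520451) = 1.015543
u(1.82) ≈ 1.0155

1.0155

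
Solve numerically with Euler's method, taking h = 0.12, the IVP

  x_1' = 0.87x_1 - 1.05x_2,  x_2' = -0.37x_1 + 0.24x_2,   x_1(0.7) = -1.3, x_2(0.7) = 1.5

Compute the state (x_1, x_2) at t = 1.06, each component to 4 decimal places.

Euler on (x_1,x_2): x_1_{n+1} = x_1_n + h·x_1', x_2_{n+1} = x_2_n + h·x_2'.
0.700000: (-1.300000, 1.500000); f=(-2.706000, 0.841000) → (-1.624720, 1.600920)
0.820000: (-1.624720, 1.600920); f=(-3.094472, 0.985367) → (-1.996057, 1.719164)
0.940000: (-1.996057, 1.719164); f=(-3.541692, 1.151140) → (-2.421060, 1.857301)
(x_1(1.06), x_2(1.06)) ≈ (-2.4211, 1.8573)

-2.4211, 1.8573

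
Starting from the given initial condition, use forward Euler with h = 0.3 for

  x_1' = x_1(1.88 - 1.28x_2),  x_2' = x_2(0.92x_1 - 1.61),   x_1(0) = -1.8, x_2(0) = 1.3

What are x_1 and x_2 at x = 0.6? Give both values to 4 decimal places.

-2.9783, -0.0003

Euler on (x_1,x_2): x_1_{n+1} = x_1_n + h·x_1', x_2_{n+1} = x_2_n + h·x_2'.
0.000000: (-1.800000, 1.300000); f=(-0.388800, -4.245800) → (-1.916640, 0.026260)
0.300000: (-1.916640, 0.026260); f=(-3.538860, -0.088583) → (-2.978298, -0.000315)
(x_1(0.6), x_2(0.6)) ≈ (-2.9783, -0.0003)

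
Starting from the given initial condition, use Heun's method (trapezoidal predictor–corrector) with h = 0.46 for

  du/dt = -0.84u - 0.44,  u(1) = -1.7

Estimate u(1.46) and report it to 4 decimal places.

-1.3333

Heun: k1 = f(t_n, u_n); k2 = f(t_n + h, u_n + h·k1); u_{n+1} = u_n + (h/2)·(k1 + k2).
t=1.000000, u=-1.700000:
  k1 = f(1.000000, -1.700000) = 0.988000
  k2 = f(1.460000, -1.245520) = 0.606237
  u ← -1.700000 + (0.46/2)·(0.988000 + 0.606237) = -1.333326
u(1.46) ≈ -1.3333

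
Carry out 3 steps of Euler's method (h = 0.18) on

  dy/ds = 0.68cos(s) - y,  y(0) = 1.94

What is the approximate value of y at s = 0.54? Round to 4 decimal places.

1.3653

Euler: y_{n+1} = y_n + h·f(s_n, y_n).
s=0.000000, y=1.940000: f=-1.260000 → y ← 1.940000 + 0.18·(-1.260000) = 1.713200
s=0.180000, y=1.713200: f=-1.044186 → y ← 1.713200 + 0.18·(-1.044186) = 1.525246
s=0.360000, y=1.525246: f=-0.888837 → y ← 1.525246 + 0.18·(-0.888837) = 1.365256
y(0.54) ≈ 1.3653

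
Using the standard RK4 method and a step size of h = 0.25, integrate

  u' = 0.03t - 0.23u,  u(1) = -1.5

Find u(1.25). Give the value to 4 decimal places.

-1.4080

RK4: k1 = f(t_n, u_n); k2 = f(t_n + h/2, u_n + (h/2)·k1); k3 = f(t_n + h/2, u_n + (h/2)·k2); k4 = f(t_n + h, u_n + h·k3); u_{n+1} = u_n + (h/6)·(k1 + 2k2 + 2k3 + k4).
t=1.000000, u=-1.500000:
  k1 = f(1.000000, -1.500000) = 0.375000
  k2 = f(1.125000, -1.453125) = 0.367969
  k3 = f(1.125000, -1.454004) = 0.368171
  k4 = f(1.250000, -1.407957) = 0.361330
  u ← -1.500000 + (0.25/6)·(k1 + 2k2 + 2k3 + k4) = -1.407975
u(1.25) ≈ -1.4080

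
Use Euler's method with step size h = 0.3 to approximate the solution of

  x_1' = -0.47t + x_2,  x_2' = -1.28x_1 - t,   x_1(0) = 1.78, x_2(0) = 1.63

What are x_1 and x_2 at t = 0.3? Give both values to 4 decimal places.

2.2690, 0.9465

Euler on (x_1,x_2): x_1_{n+1} = x_1_n + h·x_1', x_2_{n+1} = x_2_n + h·x_2'.
0.000000: (1.780000, 1.630000); f=(1.630000, -2.278400) → (2.269000, 0.946480)
(x_1(0.3), x_2(0.3)) ≈ (2.2690, 0.9465)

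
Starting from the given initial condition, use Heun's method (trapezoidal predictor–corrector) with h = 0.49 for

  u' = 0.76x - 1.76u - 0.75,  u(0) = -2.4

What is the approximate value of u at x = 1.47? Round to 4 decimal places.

Heun: k1 = f(x_n, u_n); k2 = f(x_n + h, u_n + h·k1); u_{n+1} = u_n + (h/2)·(k1 + k2).
x=0.000000, u=-2.400000:
  k1 = f(0.000000, -2.400000) = 3.474000
  k2 = f(0.490000, -0.697740) = 0.850422
  u ← -2.400000 + (0.49/2)·(3.474000 + 0.850422) = -1.340517
x=0.490000, u=-1.340517:
  k1 = f(0.490000, -1.340517) = 1.981709
  k2 = f(0.980000, -0.369479) = 0.645083
  u ← -1.340517 + (0.49/2)·(1.981709 + 0.645083) = -0.696952
x=0.980000, u=-0.696952:
  k1 = f(0.980000, -0.696952) = 1.221436
  k2 = f(1.470000, -0.098449) = 0.540470
  u ← -0.696952 + (0.49/2)·(1.221436 + 0.540470) = -0.265285
u(1.47) ≈ -0.2653

-0.2653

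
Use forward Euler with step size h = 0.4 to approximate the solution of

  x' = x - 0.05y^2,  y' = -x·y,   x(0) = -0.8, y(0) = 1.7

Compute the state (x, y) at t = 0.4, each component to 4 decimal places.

Euler on (x,y): x_{n+1} = x_n + h·x', y_{n+1} = y_n + h·y'.
0.000000: (-0.800000, 1.700000); f=(-0.944500, 1.360000) → (-1.177800, 2.244000)
(x(0.4), y(0.4)) ≈ (-1.1778, 2.2440)

-1.1778, 2.2440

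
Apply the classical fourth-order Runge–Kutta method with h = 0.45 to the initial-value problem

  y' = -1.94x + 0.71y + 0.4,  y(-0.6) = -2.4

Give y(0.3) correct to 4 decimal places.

-3.5597

RK4: k1 = f(x_n, y_n); k2 = f(x_n + h/2, y_n + (h/2)·k1); k3 = f(x_n + h/2, y_n + (h/2)·k2); k4 = f(x_n + h, y_n + h·k3); y_{n+1} = y_n + (h/6)·(k1 + 2k2 + 2k3 + k4).
x=-0.600000, y=-2.400000:
  k1 = f(-0.600000, -2.400000) = -0.140000
  k2 = f(-0.375000, -2.431500) = -0.598865
  k3 = f(-0.375000, -2.534745) = -0.672169
  k4 = f(-0.150000, -2.702476) = -1.227758
  y ← -2.400000 + (0.45/6)·(k1 + 2k2 + 2k3 + k4) = -2.693237
x=-0.150000, y=-2.693237:
  k1 = f(-0.150000, -2.693237) = -1.221198
  k2 = f(0.075000, -2.968006) = -1.852785
  k3 = f(0.075000, -3.110113) = -1.953681
  k4 = f(0.300000, -3.572393) = -2.718399
  y ← -2.693237 + (0.45/6)·(k1 + 2k2 + 2k3 + k4) = -3.559676
y(0.3) ≈ -3.5597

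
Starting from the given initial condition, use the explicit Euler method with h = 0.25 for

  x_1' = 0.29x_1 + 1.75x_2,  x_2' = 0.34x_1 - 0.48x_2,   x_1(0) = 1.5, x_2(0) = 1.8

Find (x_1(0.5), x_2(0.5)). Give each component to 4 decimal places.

3.3188, 1.7098

Euler on (x_1,x_2): x_1_{n+1} = x_1_n + h·x_1', x_2_{n+1} = x_2_n + h·x_2'.
0.000000: (1.500000, 1.800000); f=(3.585000, -0.354000) → (2.396250, 1.711500)
0.250000: (2.396250, 1.711500); f=(3.690037, -0.006795) → (3.318759, 1.709801)
(x_1(0.5), x_2(0.5)) ≈ (3.3188, 1.7098)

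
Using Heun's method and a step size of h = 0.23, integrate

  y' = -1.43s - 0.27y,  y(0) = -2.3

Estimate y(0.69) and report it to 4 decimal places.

Heun: k1 = f(s_n, y_n); k2 = f(s_n + h, y_n + h·k1); y_{n+1} = y_n + (h/2)·(k1 + k2).
s=0.000000, y=-2.300000:
  k1 = f(0.000000, -2.300000) = 0.621000
  k2 = f(0.230000, -2.157170) = 0.253536
  y ← -2.300000 + (0.23/2)·(0.621000 + 0.253536) = -2.199428
s=0.230000, y=-2.199428:
  k1 = f(0.230000, -2.199428) = 0.264946
  k2 = f(0.460000, -2.138491) = -0.080407
  y ← -2.199428 + (0.23/2)·(0.264946 + (-0.080407)) = -2.178206
s=0.460000, y=-2.178206:
  k1 = f(0.460000, -2.178206) = -0.069684
  k2 = f(0.690000, -2.194234) = -0.394257
  y ← -2.178206 + (0.23/2)·(-0.069684 + (-0.394257)) = -2.231560
y(0.69) ≈ -2.2316

-2.2316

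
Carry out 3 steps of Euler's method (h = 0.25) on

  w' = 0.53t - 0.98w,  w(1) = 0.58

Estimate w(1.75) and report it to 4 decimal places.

Euler: w_{n+1} = w_n + h·f(t_n, w_n).
t=1.000000, w=0.580000: f=-0.038400 → w ← 0.580000 + 0.25·(-0.038400) = 0.570400
t=1.250000, w=0.570400: f=0.103508 → w ← 0.570400 + 0.25·0.103508 = 0.596277
t=1.500000, w=0.596277: f=0.210649 → w ← 0.596277 + 0.25·0.210649 = 0.648939
w(1.75) ≈ 0.6489

0.6489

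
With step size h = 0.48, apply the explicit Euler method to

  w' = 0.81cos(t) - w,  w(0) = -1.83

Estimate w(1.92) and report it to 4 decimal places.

0.1808

Euler: w_{n+1} = w_n + h·f(t_n, w_n).
t=0.000000, w=-1.830000: f=2.640000 → w ← -1.830000 + 0.48·2.640000 = -0.562800
t=0.480000, w=-0.562800: f=1.281266 → w ← -0.562800 + 0.48·1.281266 = 0.052208
t=0.960000, w=0.052208: f=0.412344 → w ← 0.052208 + 0.48·0.412344 = 0.250133
t=1.440000, w=0.250133: f=-0.144489 → w ← 0.250133 + 0.48·(-0.144489) = 0.180778
w(1.92) ≈ 0.1808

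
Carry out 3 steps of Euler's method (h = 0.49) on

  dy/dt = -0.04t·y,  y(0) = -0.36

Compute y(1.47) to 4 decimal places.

-0.3497

Euler: y_{n+1} = y_n + h·f(t_n, y_n).
t=0.000000, y=-0.360000: f=0.000000 → y ← -0.360000 + 0.49·0.000000 = -0.360000
t=0.490000, y=-0.360000: f=0.007056 → y ← -0.360000 + 0.49·0.007056 = -0.356543
t=0.980000, y=-0.356543: f=0.013976 → y ← -0.356543 + 0.49·0.013976 = -0.349694
y(1.47) ≈ -0.3497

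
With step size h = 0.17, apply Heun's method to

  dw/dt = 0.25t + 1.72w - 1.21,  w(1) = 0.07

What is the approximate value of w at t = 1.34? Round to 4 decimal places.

-0.2953

Heun: k1 = f(t_n, w_n); k2 = f(t_n + h, w_n + h·k1); w_{n+1} = w_n + (h/2)·(k1 + k2).
t=1.000000, w=0.070000:
  k1 = f(1.000000, 0.070000) = -0.839600
  k2 = f(1.170000, -0.072732) = -1.042599
  w ← 0.070000 + (0.17/2)·(-0.839600 + (-1.042599)) = -0.089987
t=1.170000, w=-0.089987:
  k1 = f(1.170000, -0.089987) = -1.072277
  k2 = f(1.340000, -0.272274) = -1.343311
  w ← -0.089987 + (0.17/2)·(-1.072277 + (-1.343311)) = -0.295312
w(1.34) ≈ -0.2953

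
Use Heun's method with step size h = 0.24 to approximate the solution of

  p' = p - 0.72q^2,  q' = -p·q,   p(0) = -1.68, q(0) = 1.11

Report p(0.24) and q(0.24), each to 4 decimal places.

-2.4732, 1.7629

Heun on (p,q): k1 = f(t_n, state_n); k2 = f(t_n + h, state_n + h·k1); state_{n+1} = state_n + (h/2)·(k1 + k2).
0.000000: (-1.680000, 1.110000)
  k1 = (-2.567112, 1.864800)
  predictor → (-2.296107, 1.557552)
  k2 = (-4.042804, 3.576306)
  → (-2.473190, 1.762933)
(p(0.24), q(0.24)) ≈ (-2.4732, 1.7629)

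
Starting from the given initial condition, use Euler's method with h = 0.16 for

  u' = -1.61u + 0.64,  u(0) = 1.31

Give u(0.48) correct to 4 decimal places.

0.7709

Euler: u_{n+1} = u_n + h·f(t_n, u_n).
t=0.000000, u=1.310000: f=-1.469100 → u ← 1.310000 + 0.16·(-1.469100) = 1.074944
t=0.160000, u=1.074944: f=-1.090660 → u ← 1.074944 + 0.16·(-1.090660) = 0.900438
t=0.320000, u=0.900438: f=-0.809706 → u ← 0.900438 + 0.16·(-0.809706) = 0.770885
u(0.48) ≈ 0.7709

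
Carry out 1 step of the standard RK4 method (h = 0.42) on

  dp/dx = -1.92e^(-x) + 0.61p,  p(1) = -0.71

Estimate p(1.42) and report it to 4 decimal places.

RK4: k1 = f(x_n, p_n); k2 = f(x_n + h/2, p_n + (h/2)·k1); k3 = f(x_n + h/2, p_n + (h/2)·k2); k4 = f(x_n + h, p_n + h·k3); p_{n+1} = p_n + (h/6)·(k1 + 2k2 + 2k3 + k4).
x=1.000000, p=-0.710000:
  k1 = f(1.000000, -0.710000) = -1.139429
  k2 = f(1.210000, -0.949280) = -1.151600
  k3 = f(1.210000, -0.951836) = -1.153159
  k4 = f(1.420000, -1.194327) = -1.192630
  p ← -0.710000 + (0.42/6)·(k1 + 2k2 + 2k3 + k4) = -1.195910
p(1.42) ≈ -1.1959

-1.1959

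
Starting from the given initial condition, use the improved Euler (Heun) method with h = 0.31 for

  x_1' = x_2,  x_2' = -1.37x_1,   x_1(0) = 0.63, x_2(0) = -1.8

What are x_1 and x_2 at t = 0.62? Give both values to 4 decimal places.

-0.5757, -1.8337

Heun on (x_1,x_2): k1 = f(t_n, state_n); k2 = f(t_n + h, state_n + h·k1); state_{n+1} = state_n + (h/2)·(k1 + k2).
0.000000: (0.630000, -1.800000)
  k1 = (-1.800000, -0.863100)
  predictor → (0.072000, -2.067561)
  k2 = (-2.067561, -0.098640)
  → (0.030528, -1.949070)
0.310000: (0.030528, -1.949070)
  k1 = (-1.949070, -0.041823)
  predictor → (-0.573684, -1.962035)
  k2 = (-1.962035, 0.785946)
  → (-0.575693, -1.833731)
(x_1(0.62), x_2(0.62)) ≈ (-0.5757, -1.8337)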